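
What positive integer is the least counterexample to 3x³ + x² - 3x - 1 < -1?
Testing positive integers:
x = 1: LHS = 3·1³ + 1² - 3·1 - 1 = 0; 0 < -1 — FAILS  ← smallest positive counterexample

Answer: x = 1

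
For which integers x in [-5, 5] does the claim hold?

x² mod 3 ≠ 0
Holds for: {-5, -4, -2, -1, 1, 2, 4, 5}
Fails for: {-3, 0, 3}

Answer: {-5, -4, -2, -1, 1, 2, 4, 5}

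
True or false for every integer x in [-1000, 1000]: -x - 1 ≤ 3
The claim fails at x = -5:
x = -5: LHS = -(-5) - 1 = 4; 4 ≤ 3 — FAILS

Because a single integer refutes it, the statement is false.

Answer: False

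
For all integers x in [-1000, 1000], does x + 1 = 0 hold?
The claim fails at x = 0:
x = 0: LHS = 0 + 1 = 1; 1 = 0 — FAILS

Because a single integer refutes it, the statement is false.

Answer: False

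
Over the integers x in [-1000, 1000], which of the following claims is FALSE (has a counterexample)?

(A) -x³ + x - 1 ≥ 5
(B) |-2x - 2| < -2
(A) x = 0: LHS = -0³ + 0 - 1 = -1; -1 ≥ 5 — FAILS
(B) x = 0: LHS = |-2·0 - 2| = |-2| = 2; 2 < -2 — FAILS

Answer: Both A and B are false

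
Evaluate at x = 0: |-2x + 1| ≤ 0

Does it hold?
x = 0: LHS = |-2·0 + 1| = |1| = 1; 1 ≤ 0 — FAILS

The relation fails at x = 0, so x = 0 is a counterexample.

Answer: No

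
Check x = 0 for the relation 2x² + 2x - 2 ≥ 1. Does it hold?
x = 0: LHS = 2·0² + 2·0 - 2 = -2; -2 ≥ 1 — FAILS

The relation fails at x = 0, so x = 0 is a counterexample.

Answer: No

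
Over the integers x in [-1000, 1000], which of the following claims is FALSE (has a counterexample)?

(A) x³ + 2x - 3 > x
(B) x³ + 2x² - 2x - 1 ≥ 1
(A) x = 0: LHS = 0³ + 2·0 - 3 = -3; -3 > 0 — FAILS
(B) x = 0: LHS = 0³ + 2·0² - 2·0 - 1 = -1; -1 ≥ 1 — FAILS

Answer: Both A and B are false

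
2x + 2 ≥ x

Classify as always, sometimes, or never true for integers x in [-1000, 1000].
Holds at x = 0: LHS = 2·0 + 2 = 2; 2 ≥ 0 — holds
Fails at x = -3: LHS = 2·(-3) + 2 = -4; -4 ≥ -3 — FAILS
It is satisfied by some integers in the range but not all.

Answer: Sometimes true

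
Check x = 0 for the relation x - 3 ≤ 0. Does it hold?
x = 0: LHS = 0 - 3 = -3; -3 ≤ 0 — holds

The relation is satisfied at x = 0.

Answer: Yes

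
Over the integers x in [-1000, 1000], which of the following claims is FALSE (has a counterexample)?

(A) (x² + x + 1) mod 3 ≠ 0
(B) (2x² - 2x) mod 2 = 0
(A) x = 1: LHS = (1² + 1 + 1) mod 3 = 3 mod 3 = 0; 0 ≠ 0 — FAILS

(B) For a polynomial with integer coefficients, its value mod 2 depends only on x mod 2, so it suffices to check one representative of each residue class, x = 0, 1:
x = 0: LHS = (2·0² - 2·0) mod 2 = 0 mod 2 = 0; 0 = 0 — holds
x = 1: LHS = (2·1² - 2·1) mod 2 = 0 mod 2 = 0; 0 = 0 — holds
The relation holds in every residue class, so the relation holds for every integer in [-1000, 1000].

Only (A) has a counterexample.

Answer: A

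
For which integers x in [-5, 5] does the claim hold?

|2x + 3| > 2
Holds for: {-5, -4, -3, 0, 1, 2, 3, 4, 5}
Fails for: {-2, -1}

Answer: {-5, -4, -3, 0, 1, 2, 3, 4, 5}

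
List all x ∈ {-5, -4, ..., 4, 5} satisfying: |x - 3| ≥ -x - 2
Over all integers in [-5, 5], LHS − RHS is smallest at x = 0, where it equals 5:
x = 0: LHS = |0 - 3| = |-3| = 3, RHS = -0 - 2 = -2; 3 ≥ -2 — holds
At the ends of the range:
x = -5: LHS = |(-5) - 3| = |-8| = 8, RHS = -(-5) - 2 = 3; 8 ≥ 3 — holds
x = 5: LHS = |5 - 3| = |2| = 2, RHS = -5 - 2 = -7; 2 ≥ -7 — holds
Hence LHS − RHS is never negative, i.e. LHS ≥ RHS throughout, so the relation holds for every integer in [-5, 5].

Answer: All integers in [-5, 5]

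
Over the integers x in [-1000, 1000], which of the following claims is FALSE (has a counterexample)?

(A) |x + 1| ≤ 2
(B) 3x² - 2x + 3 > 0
(A) x = 2: LHS = |2 + 1| = |3| = 3; 3 ≤ 2 — FAILS

(B) Over all integers in [-1000, 1000], LHS − RHS is smallest at x = 0, where it equals 3:
x = 0: LHS = 3·0² - 2·0 + 3 = 3; 3 > 0 — holds
At the ends of the range:
x = -1000: LHS = 3·(-1000)² - 2·(-1000) + 3 = 3002003; 3002003 > 0 — holds
x = 1000: LHS = 3·1000² - 2·1000 + 3 = 2998003; 2998003 > 0 — holds
Hence LHS − RHS is never zero or negative, i.e. LHS > RHS throughout, so the relation holds for every integer in [-1000, 1000].

Only (A) has a counterexample.

Answer: A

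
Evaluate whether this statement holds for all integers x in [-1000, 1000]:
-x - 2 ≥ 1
The claim fails at x = 0:
x = 0: LHS = -0 - 2 = -2; -2 ≥ 1 — FAILS

Because a single integer refutes it, the statement is false.

Answer: False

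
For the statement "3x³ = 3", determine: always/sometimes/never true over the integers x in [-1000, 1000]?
Holds at x = 1: LHS = 3·1³ = 3; 3 = 3 — holds
Fails at x = 0: LHS = 3·0³ = 0; 0 = 3 — FAILS
It is satisfied by some integers in the range but not all.

Answer: Sometimes true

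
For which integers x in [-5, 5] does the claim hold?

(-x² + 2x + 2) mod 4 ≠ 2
Holds for: {-5, -3, -1, 1, 3, 5}
Fails for: {-4, -2, 0, 2, 4}

Answer: {-5, -3, -1, 1, 3, 5}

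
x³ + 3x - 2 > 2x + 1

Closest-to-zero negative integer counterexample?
Testing negative integers from -1 downward:
x = -1: LHS = (-1)³ + 3·(-1) - 2 = -6, RHS = 2·(-1) + 1 = -1; -6 > -1 — FAILS  ← closest negative counterexample to 0

Answer: x = -1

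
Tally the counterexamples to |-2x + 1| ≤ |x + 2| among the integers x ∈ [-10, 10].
Counterexamples in [-10, 10]: {-10, -9, -8, -7, -6, -5, -4, -3, -2, -1, 4, 5, 6, 7, 8, 9, 10}.

Counting them gives 17 values.

Answer: 17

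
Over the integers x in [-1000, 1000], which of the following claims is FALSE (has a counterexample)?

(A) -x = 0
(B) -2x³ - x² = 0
(A) x = 1: -1 = 0 — FAILS
(B) x = 1: LHS = -2·1³ - 1² = -3; -3 = 0 — FAILS

Answer: Both A and B are false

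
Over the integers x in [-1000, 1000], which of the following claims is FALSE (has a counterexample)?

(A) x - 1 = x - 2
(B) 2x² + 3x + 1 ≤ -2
(A) x = 0: LHS = 0 - 1 = -1, RHS = 0 - 2 = -2; -1 = -2 — FAILS
(B) x = 0: LHS = 2·0² + 3·0 + 1 = 1; 1 ≤ -2 — FAILS

Answer: Both A and B are false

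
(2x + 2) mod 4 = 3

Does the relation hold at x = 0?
x = 0: LHS = (2·0 + 2) mod 4 = 2 mod 4 = 2; 2 = 3 — FAILS

The relation fails at x = 0, so x = 0 is a counterexample.

Answer: No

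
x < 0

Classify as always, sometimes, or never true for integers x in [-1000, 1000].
Holds at x = -1: -1 < 0 — holds
Fails at x = 0: 0 < 0 — FAILS
It is satisfied by some integers in the range but not all.

Answer: Sometimes true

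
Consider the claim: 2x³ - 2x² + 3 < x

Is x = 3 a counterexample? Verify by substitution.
Substitute x = 3 into the relation:
x = 3: LHS = 2·3³ - 2·3² + 3 = 39; 39 < 3 — FAILS

Since the claim fails at x = 3, this value is a counterexample.

Answer: Yes, x = 3 is a counterexample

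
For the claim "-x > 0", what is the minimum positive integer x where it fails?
Testing positive integers:
x = 1: -1 > 0 — FAILS  ← smallest positive counterexample

Answer: x = 1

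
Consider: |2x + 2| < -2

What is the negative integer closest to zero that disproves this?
Testing negative integers from -1 downward:
x = -1: LHS = |2·(-1) + 2| = |0| = 0; 0 < -2 — FAILS  ← closest negative counterexample to 0

Answer: x = -1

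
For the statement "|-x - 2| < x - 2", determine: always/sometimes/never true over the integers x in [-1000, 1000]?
Over all integers in [-1000, 1000], LHS − RHS is smallest at x = 0, where it equals 4:
x = 0: LHS = |-0 - 2| = |-2| = 2, RHS = 0 - 2 = -2; 2 < -2 — FAILS
At the ends of the range:
x = -1000: LHS = |-(-1000) - 2| = |998| = 998, RHS = (-1000) - 2 = -1002; 998 < -1002 — FAILS
x = 1000: LHS = |-1000 - 2| = |-1002| = 1002, RHS = 1000 - 2 = 998; 1002 < 998 — FAILS
Hence LHS − RHS is never negative, i.e. LHS ≥ RHS throughout, so the claimed relation (<) fails for every integer in [-1000, 1000].

No integer in the range satisfies it.

Answer: Never true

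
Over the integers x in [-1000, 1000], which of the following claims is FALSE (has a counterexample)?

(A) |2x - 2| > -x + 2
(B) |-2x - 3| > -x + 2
(A) x = 0: LHS = |2·0 - 2| = |-2| = 2, RHS = -0 + 2 = 2; 2 > 2 — FAILS
(B) x = -1: LHS = |-2·(-1) - 3| = |-1| = 1, RHS = -(-1) + 2 = 3; 1 > 3 — FAILS

Answer: Both A and B are false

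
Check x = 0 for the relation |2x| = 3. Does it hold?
x = 0: LHS = |2·0| = |0| = 0; 0 = 3 — FAILS

The relation fails at x = 0, so x = 0 is a counterexample.

Answer: No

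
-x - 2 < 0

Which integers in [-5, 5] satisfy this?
Holds for: {-1, 0, 1, 2, 3, 4, 5}
Fails for: {-5, -4, -3, -2}

Answer: {-1, 0, 1, 2, 3, 4, 5}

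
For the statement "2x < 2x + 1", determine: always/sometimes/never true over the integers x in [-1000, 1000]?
Over all integers in [-1000, 1000], LHS − RHS is largest at x = 0, where it equals -1:
x = 0: LHS = 2·0 = 0, RHS = 2·0 + 1 = 1; 0 < 1 — holds
At the ends of the range:
x = -1000: LHS = 2·(-1000) = -2000, RHS = 2·(-1000) + 1 = -1999; -2000 < -1999 — holds
x = 1000: LHS = 2·1000 = 2000, RHS = 2·1000 + 1 = 2001; 2000 < 2001 — holds
Hence LHS − RHS is never zero or positive, i.e. LHS < RHS throughout, so the relation holds for every integer in [-1000, 1000].

No counterexample exists.

Answer: Always true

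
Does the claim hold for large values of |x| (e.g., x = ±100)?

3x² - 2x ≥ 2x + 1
x = 100: LHS = 3·100² - 2·100 = 29800, RHS = 2·100 + 1 = 201; 29800 ≥ 201 — holds
x = -100: LHS = 3·(-100)² - 2·(-100) = 30200, RHS = 2·(-100) + 1 = -199; 30200 ≥ -199 — holds

Answer: Yes, holds for both x = 100 and x = -100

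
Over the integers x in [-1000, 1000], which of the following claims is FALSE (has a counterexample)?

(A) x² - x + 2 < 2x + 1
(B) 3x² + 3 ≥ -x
(A) x = 0: LHS = 0² - 0 + 2 = 2, RHS = 2·0 + 1 = 1; 2 < 1 — FAILS

(B) Over all integers in [-1000, 1000], LHS − RHS is smallest at x = 0, where it equals 3:
x = 0: LHS = 3·0² + 3 = 3, RHS = -0 = 0; 3 ≥ 0 — holds
At the ends of the range:
x = -1000: LHS = 3·(-1000)² + 3 = 3000003, RHS = -(-1000) = 1000; 3000003 ≥ 1000 — holds
x = 1000: LHS = 3·1000² + 3 = 3000003; 3000003 ≥ -1000 — holds
Hence LHS − RHS is never negative, i.e. LHS ≥ RHS throughout, so the relation holds for every integer in [-1000, 1000].

Only (A) has a counterexample.

Answer: A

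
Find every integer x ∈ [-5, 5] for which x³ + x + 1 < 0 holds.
Holds for: {-5, -4, -3, -2, -1}
Fails for: {0, 1, 2, 3, 4, 5}

Answer: {-5, -4, -3, -2, -1}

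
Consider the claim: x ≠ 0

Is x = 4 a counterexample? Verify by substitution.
Substitute x = 4 into the relation:
x = 4: 4 ≠ 0 — holds

The claim holds here, so x = 4 is not a counterexample. (A counterexample exists elsewhere, e.g. x = 0.)

Answer: No, x = 4 is not a counterexample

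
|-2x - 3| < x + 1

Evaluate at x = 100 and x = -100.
x = 100: LHS = |-2·100 - 3| = |-203| = 203, RHS = 100 + 1 = 101; 203 < 101 — FAILS
x = -100: LHS = |-2·(-100) - 3| = |197| = 197, RHS = (-100) + 1 = -99; 197 < -99 — FAILS

Answer: No, fails for both x = 100 and x = -100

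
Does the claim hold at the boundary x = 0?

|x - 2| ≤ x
x = 0: LHS = |0 - 2| = |-2| = 2; 2 ≤ 0 — FAILS

The relation fails at x = 0, so x = 0 is a counterexample.

Answer: No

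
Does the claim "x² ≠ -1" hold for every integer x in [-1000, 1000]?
Over all integers in [-1000, 1000], LHS − RHS is always positive; it is smallest at x = 0, where it equals 1:
x = 0: LHS = 0² = 0; 0 ≠ -1 — holds
At the ends of the range:
x = -1000: LHS = (-1000)² = 1000000; 1000000 ≠ -1 — holds
x = 1000: LHS = 1000² = 1000000; 1000000 ≠ -1 — holds
Hence LHS − RHS is never 0, i.e. the two sides are never equal, so the relation holds for every integer in [-1000, 1000].

No counterexample exists.

Answer: True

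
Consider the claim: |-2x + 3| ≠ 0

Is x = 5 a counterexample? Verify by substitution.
Substitute x = 5 into the relation:
x = 5: LHS = |-2·5 + 3| = |-7| = 7; 7 ≠ 0 — holds

The relation holds at x = 5, so it is not a counterexample.

Answer: No, x = 5 is not a counterexample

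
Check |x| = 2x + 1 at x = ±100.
x = 100: LHS = |100| = 100, RHS = 2·100 + 1 = 201; 100 = 201 — FAILS
x = -100: LHS = |-100| = 100, RHS = 2·(-100) + 1 = -199; 100 = -199 — FAILS

Answer: No, fails for both x = 100 and x = -100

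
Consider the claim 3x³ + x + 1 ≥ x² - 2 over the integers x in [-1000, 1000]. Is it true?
The claim fails at x = -1:
x = -1: LHS = 3·(-1)³ + (-1) + 1 = -3, RHS = (-1)² - 2 = -1; -3 ≥ -1 — FAILS

Because a single integer refutes it, the statement is false.

Answer: False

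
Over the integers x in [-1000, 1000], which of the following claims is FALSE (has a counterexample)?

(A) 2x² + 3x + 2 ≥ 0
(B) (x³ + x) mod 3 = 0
(A) Over all integers in [-1000, 1000], LHS − RHS is smallest at x = -1, where it equals 1:
x = -1: LHS = 2·(-1)² + 3·(-1) + 2 = 1; 1 ≥ 0 — holds
At the ends of the range:
x = -1000: LHS = 2·(-1000)² + 3·(-1000) + 2 = 1997002; 1997002 ≥ 0 — holds
x = 1000: LHS = 2·1000² + 3·1000 + 2 = 2003002; 2003002 ≥ 0 — holds
Hence LHS − RHS is never negative, i.e. LHS ≥ RHS throughout, so the relation holds for every integer in [-1000, 1000].

(B) x = 1: LHS = (1³ + 1) mod 3 = 2 mod 3 = 2; 2 = 0 — FAILS

Only (B) has a counterexample.

Answer: B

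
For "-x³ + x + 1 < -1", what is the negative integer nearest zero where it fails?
Testing negative integers from -1 downward:
x = -1: LHS = -(-1)³ + (-1) + 1 = 1; 1 < -1 — FAILS  ← closest negative counterexample to 0

Answer: x = -1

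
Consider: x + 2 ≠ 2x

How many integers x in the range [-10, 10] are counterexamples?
Counterexamples in [-10, 10]: {2}.

Counting them gives 1 values.

Answer: 1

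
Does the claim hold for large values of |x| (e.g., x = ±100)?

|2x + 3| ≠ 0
x = 100: LHS = |2·100 + 3| = |203| = 203; 203 ≠ 0 — holds
x = -100: LHS = |2·(-100) + 3| = |-197| = 197; 197 ≠ 0 — holds

Answer: Yes, holds for both x = 100 and x = -100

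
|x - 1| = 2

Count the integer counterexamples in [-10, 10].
Counterexamples in [-10, 10]: {-10, -9, -8, -7, -6, -5, -4, -3, -2, 0, 1, 2, 4, 5, 6, 7, 8, 9, 10}.

Counting them gives 19 values.

Answer: 19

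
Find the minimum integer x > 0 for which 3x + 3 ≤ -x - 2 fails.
Testing positive integers:
x = 1: LHS = 3·1 + 3 = 6, RHS = -1 - 2 = -3; 6 ≤ -3 — FAILS  ← smallest positive counterexample

Answer: x = 1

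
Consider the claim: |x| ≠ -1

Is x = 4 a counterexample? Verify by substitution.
Substitute x = 4 into the relation:
x = 4: LHS = |4| = 4; 4 ≠ -1 — holds

The relation holds at x = 4, so it is not a counterexample.

Answer: No, x = 4 is not a counterexample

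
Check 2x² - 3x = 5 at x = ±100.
x = 100: LHS = 2·100² - 3·100 = 19700; 19700 = 5 — FAILS
x = -100: LHS = 2·(-100)² - 3·(-100) = 20300; 20300 = 5 — FAILS

Answer: No, fails for both x = 100 and x = -100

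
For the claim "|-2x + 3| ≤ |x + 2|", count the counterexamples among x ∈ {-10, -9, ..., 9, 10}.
Counterexamples in [-10, 10]: {-10, -9, -8, -7, -6, -5, -4, -3, -2, -1, 0, 6, 7, 8, 9, 10}.

Counting them gives 16 values.

Answer: 16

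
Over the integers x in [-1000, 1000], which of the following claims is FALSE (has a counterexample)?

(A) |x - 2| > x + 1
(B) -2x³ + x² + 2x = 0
(A) x = 1: LHS = |1 - 2| = |-1| = 1, RHS = 1 + 1 = 2; 1 > 2 — FAILS
(B) x = 1: LHS = -2·1³ + 1² + 2·1 = 1; 1 = 0 — FAILS

Answer: Both A and B are false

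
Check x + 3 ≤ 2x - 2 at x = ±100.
x = 100: LHS = 100 + 3 = 103, RHS = 2·100 - 2 = 198; 103 ≤ 198 — holds
x = -100: LHS = (-100) + 3 = -97, RHS = 2·(-100) - 2 = -202; -97 ≤ -202 — FAILS

Answer: Partially: holds for x = 100, fails for x = -100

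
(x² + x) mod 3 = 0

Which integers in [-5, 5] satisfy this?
Holds for: {-4, -3, -1, 0, 2, 3, 5}
Fails for: {-5, -2, 1, 4}

Answer: {-4, -3, -1, 0, 2, 3, 5}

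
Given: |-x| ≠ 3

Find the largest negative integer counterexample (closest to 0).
Testing negative integers from -1 downward:
x = -1: LHS = |-(-1)| = |1| = 1; 1 ≠ 3 — holds
x = -2: LHS = |-(-2)| = |2| = 2; 2 ≠ 3 — holds
x = -3: LHS = |-(-3)| = |3| = 3; 3 ≠ 3 — FAILS  ← closest negative counterexample to 0

Answer: x = -3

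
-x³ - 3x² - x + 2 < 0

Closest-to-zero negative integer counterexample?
Testing negative integers from -1 downward:
x = -1: LHS = -(-1)³ - 3·(-1)² - (-1) + 2 = 1; 1 < 0 — FAILS  ← closest negative counterexample to 0

Answer: x = -1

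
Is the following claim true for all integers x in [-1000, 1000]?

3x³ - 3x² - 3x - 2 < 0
The claim fails at x = 2:
x = 2: LHS = 3·2³ - 3·2² - 3·2 - 2 = 4; 4 < 0 — FAILS

Because a single integer refutes it, the statement is false.

Answer: False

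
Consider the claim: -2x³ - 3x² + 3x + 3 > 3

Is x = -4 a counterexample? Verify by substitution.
Substitute x = -4 into the relation:
x = -4: LHS = -2·(-4)³ - 3·(-4)² + 3·(-4) + 3 = 71; 71 > 3 — holds

The claim holds here, so x = -4 is not a counterexample. (A counterexample exists elsewhere, e.g. x = 0.)

Answer: No, x = -4 is not a counterexample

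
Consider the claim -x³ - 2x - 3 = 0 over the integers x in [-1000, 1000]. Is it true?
The claim fails at x = 0:
x = 0: LHS = -0³ - 2·0 - 3 = -3; -3 = 0 — FAILS

Because a single integer refutes it, the statement is false.

Answer: False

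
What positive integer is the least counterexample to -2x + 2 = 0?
Testing positive integers:
x = 1: LHS = -2·1 + 2 = 0; 0 = 0 — holds
x = 2: LHS = -2·2 + 2 = -2; -2 = 0 — FAILS  ← smallest positive counterexample

Answer: x = 2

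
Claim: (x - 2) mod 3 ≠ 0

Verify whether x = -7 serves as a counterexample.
Substitute x = -7 into the relation:
x = -7: LHS = ((-7) - 2) mod 3 = (-9) mod 3 = 0; 0 ≠ 0 — FAILS

Since the claim fails at x = -7, this value is a counterexample.

Answer: Yes, x = -7 is a counterexample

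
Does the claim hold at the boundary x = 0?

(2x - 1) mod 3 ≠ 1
x = 0: LHS = (2·0 - 1) mod 3 = (-1) mod 3 = 2; 2 ≠ 1 — holds

The relation is satisfied at x = 0.

Answer: Yes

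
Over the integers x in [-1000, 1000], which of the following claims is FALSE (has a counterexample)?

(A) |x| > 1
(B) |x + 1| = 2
(A) x = 0: LHS = |0| = 0; 0 > 1 — FAILS
(B) x = 0: LHS = |0 + 1| = |1| = 1; 1 = 2 — FAILS

Answer: Both A and B are false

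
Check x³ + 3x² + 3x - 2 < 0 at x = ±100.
x = 100: LHS = 100³ + 3·100² + 3·100 - 2 = 1030298; 1030298 < 0 — FAILS
x = -100: LHS = (-100)³ + 3·(-100)² + 3·(-100) - 2 = -970302; -970302 < 0 — holds

Answer: Partially: fails for x = 100, holds for x = -100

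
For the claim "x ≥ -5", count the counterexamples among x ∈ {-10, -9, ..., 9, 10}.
Counterexamples in [-10, 10]: {-10, -9, -8, -7, -6}.

Counting them gives 5 values.

Answer: 5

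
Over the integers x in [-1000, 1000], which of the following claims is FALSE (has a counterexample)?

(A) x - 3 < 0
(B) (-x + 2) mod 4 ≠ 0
(A) x = 3: LHS = 3 - 3 = 0; 0 < 0 — FAILS
(B) x = 2: LHS = (-2 + 2) mod 4 = 0 mod 4 = 0; 0 ≠ 0 — FAILS

Answer: Both A and B are false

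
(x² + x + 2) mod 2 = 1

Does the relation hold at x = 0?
x = 0: LHS = (0² + 0 + 2) mod 2 = 2 mod 2 = 0; 0 = 1 — FAILS

The relation fails at x = 0, so x = 0 is a counterexample.

Answer: No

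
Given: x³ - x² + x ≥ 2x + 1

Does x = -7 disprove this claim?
Substitute x = -7 into the relation:
x = -7: LHS = (-7)³ - (-7)² + (-7) = -399, RHS = 2·(-7) + 1 = -13; -399 ≥ -13 — FAILS

Since the claim fails at x = -7, this value is a counterexample.

Answer: Yes, x = -7 is a counterexample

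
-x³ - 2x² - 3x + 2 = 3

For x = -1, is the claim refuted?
Substitute x = -1 into the relation:
x = -1: LHS = -(-1)³ - 2·(-1)² - 3·(-1) + 2 = 4; 4 = 3 — FAILS

Since the claim fails at x = -1, this value is a counterexample.

Answer: Yes, x = -1 is a counterexample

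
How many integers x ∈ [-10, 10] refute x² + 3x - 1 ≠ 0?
Track d = LHS − RHS over the integers in [-10, 10]. Equality would need d = 0, but d changes sign only between consecutive integers, jumping over 0:
x = -4: LHS = (-4)² + 3·(-4) - 1 = 3; 3 ≠ 0 — holds  (d = 3)
x = -3: LHS = (-3)² + 3·(-3) - 1 = -1; -1 ≠ 0 — holds  (d = -1)
x = 0: LHS = 0² + 3·0 - 1 = -1; -1 ≠ 0 — holds  (d = -1)
x = 1: LHS = 1² + 3·1 - 1 = 3; 3 ≠ 0 — holds  (d = 3)
Away from these crossings d keeps a constant sign, and checking every integer in [-10, 10] confirms d ≠ 0 throughout. Hence the two sides are never equal, so the relation holds for every integer in [-10, 10].

No counterexample appears in that range.

Answer: 0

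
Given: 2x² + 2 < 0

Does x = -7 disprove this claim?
Substitute x = -7 into the relation:
x = -7: LHS = 2·(-7)² + 2 = 100; 100 < 0 — FAILS

Since the claim fails at x = -7, this value is a counterexample.

Answer: Yes, x = -7 is a counterexample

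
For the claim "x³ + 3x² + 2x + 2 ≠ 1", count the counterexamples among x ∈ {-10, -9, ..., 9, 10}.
Track d = LHS − RHS over the integers in [-10, 10]. Equality would need d = 0, but d changes sign only between consecutive integers, jumping over 0:
x = -3: LHS = (-3)³ + 3·(-3)² + 2·(-3) + 2 = -4; -4 ≠ 1 — holds  (d = -5)
x = -2: LHS = (-2)³ + 3·(-2)² + 2·(-2) + 2 = 2; 2 ≠ 1 — holds  (d = 1)
Away from these crossings d keeps a constant sign, and checking every integer in [-10, 10] confirms d ≠ 0 throughout. Hence the two sides are never equal, so the relation holds for every integer in [-10, 10].

No counterexample appears in that range.

Answer: 0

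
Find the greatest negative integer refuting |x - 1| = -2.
Testing negative integers from -1 downward:
x = -1: LHS = |(-1) - 1| = |-2| = 2; 2 = -2 — FAILS  ← closest negative counterexample to 0

Answer: x = -1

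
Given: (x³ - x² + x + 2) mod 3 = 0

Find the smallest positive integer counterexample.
Testing positive integers:
x = 1: LHS = (1³ - 1² + 1 + 2) mod 3 = 3 mod 3 = 0; 0 = 0 — holds
x = 2: LHS = (2³ - 2² + 2 + 2) mod 3 = 8 mod 3 = 2; 2 = 0 — FAILS  ← smallest positive counterexample

Answer: x = 2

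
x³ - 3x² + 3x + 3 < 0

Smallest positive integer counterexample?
Testing positive integers:
x = 1: LHS = 1³ - 3·1² + 3·1 + 3 = 4; 4 < 0 — FAILS  ← smallest positive counterexample

Answer: x = 1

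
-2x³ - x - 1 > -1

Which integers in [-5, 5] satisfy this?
Holds for: {-5, -4, -3, -2, -1}
Fails for: {0, 1, 2, 3, 4, 5}

Answer: {-5, -4, -3, -2, -1}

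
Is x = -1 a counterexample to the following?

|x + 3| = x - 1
Substitute x = -1 into the relation:
x = -1: LHS = |(-1) + 3| = |2| = 2, RHS = (-1) - 1 = -2; 2 = -2 — FAILS

Since the claim fails at x = -1, this value is a counterexample.

Answer: Yes, x = -1 is a counterexample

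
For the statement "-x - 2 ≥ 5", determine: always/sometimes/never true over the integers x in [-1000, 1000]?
Holds at x = -7: LHS = -(-7) - 2 = 5; 5 ≥ 5 — holds
Fails at x = 0: LHS = -0 - 2 = -2; -2 ≥ 5 — FAILS
It is satisfied by some integers in the range but not all.

Answer: Sometimes true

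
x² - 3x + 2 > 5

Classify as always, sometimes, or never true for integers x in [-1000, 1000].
Holds at x = -1: LHS = (-1)² - 3·(-1) + 2 = 6; 6 > 5 — holds
Fails at x = 0: LHS = 0² - 3·0 + 2 = 2; 2 > 5 — FAILS
It is satisfied by some integers in the range but not all.

Answer: Sometimes true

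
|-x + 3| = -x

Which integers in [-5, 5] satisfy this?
Over all integers in [-5, 5], LHS − RHS is always positive; it is smallest at x = 0, where it equals 3:
x = 0: LHS = |-0 + 3| = |3| = 3, RHS = -0 = 0; 3 = 0 — FAILS
At the ends of the range:
x = -5: LHS = |-(-5) + 3| = |8| = 8, RHS = -(-5) = 5; 8 = 5 — FAILS
x = 5: LHS = |-5 + 3| = |-2| = 2; 2 = -5 — FAILS
Hence LHS − RHS is never 0, i.e. the two sides are never equal, so the claimed relation (=) fails for every integer in [-5, 5].

Answer: None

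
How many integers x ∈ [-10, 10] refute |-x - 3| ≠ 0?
Counterexamples in [-10, 10]: {-3}.

Counting them gives 1 values.

Answer: 1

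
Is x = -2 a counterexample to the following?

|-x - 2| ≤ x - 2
Substitute x = -2 into the relation:
x = -2: LHS = |-(-2) - 2| = |0| = 0, RHS = (-2) - 2 = -4; 0 ≤ -4 — FAILS

Since the claim fails at x = -2, this value is a counterexample.

Answer: Yes, x = -2 is a counterexample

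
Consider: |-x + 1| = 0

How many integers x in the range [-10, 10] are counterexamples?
Counterexamples in [-10, 10]: {-10, -9, -8, -7, -6, -5, -4, -3, -2, -1, 0, 2, 3, 4, 5, 6, 7, 8, 9, 10}.

Counting them gives 20 values.

Answer: 20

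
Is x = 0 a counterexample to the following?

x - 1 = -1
Substitute x = 0 into the relation:
x = 0: LHS = 0 - 1 = -1; -1 = -1 — holds

The claim holds here, so x = 0 is not a counterexample. (A counterexample exists elsewhere, e.g. x = 1.)

Answer: No, x = 0 is not a counterexample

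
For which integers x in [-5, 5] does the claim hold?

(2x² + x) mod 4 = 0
Holds for: {-4, 0, 4}
Fails for: {-5, -3, -2, -1, 1, 2, 3, 5}

Answer: {-4, 0, 4}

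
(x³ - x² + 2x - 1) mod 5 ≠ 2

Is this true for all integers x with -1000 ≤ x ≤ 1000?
The claim fails at x = 2:
x = 2: LHS = (2³ - 2² + 2·2 - 1) mod 5 = 7 mod 5 = 2; 2 ≠ 2 — FAILS

Because a single integer refutes it, the statement is false.

Answer: False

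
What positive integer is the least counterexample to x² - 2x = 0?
Testing positive integers:
x = 1: LHS = 1² - 2·1 = -1; -1 = 0 — FAILS  ← smallest positive counterexample

Answer: x = 1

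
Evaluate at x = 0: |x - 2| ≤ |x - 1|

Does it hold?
x = 0: LHS = |0 - 2| = |-2| = 2, RHS = |0 - 1| = |-1| = 1; 2 ≤ 1 — FAILS

The relation fails at x = 0, so x = 0 is a counterexample.

Answer: No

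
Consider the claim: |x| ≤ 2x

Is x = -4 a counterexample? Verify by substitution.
Substitute x = -4 into the relation:
x = -4: LHS = |-4| = 4, RHS = 2·(-4) = -8; 4 ≤ -8 — FAILS

Since the claim fails at x = -4, this value is a counterexample.

Answer: Yes, x = -4 is a counterexample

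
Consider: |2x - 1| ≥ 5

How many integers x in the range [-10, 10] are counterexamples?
Counterexamples in [-10, 10]: {-1, 0, 1, 2}.

Counting them gives 4 values.

Answer: 4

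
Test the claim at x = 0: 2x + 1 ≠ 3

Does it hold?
x = 0: LHS = 2·0 + 1 = 1; 1 ≠ 3 — holds

The relation is satisfied at x = 0.

Answer: Yes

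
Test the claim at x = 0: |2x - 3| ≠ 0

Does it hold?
x = 0: LHS = |2·0 - 3| = |-3| = 3; 3 ≠ 0 — holds

The relation is satisfied at x = 0.

Answer: Yes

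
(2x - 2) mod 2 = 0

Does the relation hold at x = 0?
x = 0: LHS = (2·0 - 2) mod 2 = (-2) mod 2 = 0; 0 = 0 — holds

The relation is satisfied at x = 0.

Answer: Yes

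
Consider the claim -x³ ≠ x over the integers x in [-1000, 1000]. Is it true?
The claim fails at x = 0:
x = 0: LHS = -0³ = 0; 0 ≠ 0 — FAILS

Because a single integer refutes it, the statement is false.

Answer: False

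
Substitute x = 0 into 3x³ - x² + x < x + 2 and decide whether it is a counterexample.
Substitute x = 0 into the relation:
x = 0: LHS = 3·0³ - 0² + 0 = 0, RHS = 0 + 2 = 2; 0 < 2 — holds

The claim holds here, so x = 0 is not a counterexample. (A counterexample exists elsewhere, e.g. x = 1.)

Answer: No, x = 0 is not a counterexample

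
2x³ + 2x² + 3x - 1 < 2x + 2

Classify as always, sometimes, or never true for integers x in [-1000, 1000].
Holds at x = 0: LHS = 2·0³ + 2·0² + 3·0 - 1 = -1, RHS = 2·0 + 2 = 2; -1 < 2 — holds
Fails at x = 1: LHS = 2·1³ + 2·1² + 3·1 - 1 = 6, RHS = 2·1 + 2 = 4; 6 < 4 — FAILS
It is satisfied by some integers in the range but not all.

Answer: Sometimes true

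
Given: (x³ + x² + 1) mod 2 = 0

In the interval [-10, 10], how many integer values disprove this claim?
Counterexamples in [-10, 10]: {-10, -9, -8, -7, -6, -5, -4, -3, -2, -1, 0, 1, 2, 3, 4, 5, 6, 7, 8, 9, 10}.

Counting them gives 21 values.

Answer: 21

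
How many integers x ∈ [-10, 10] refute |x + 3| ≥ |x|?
Counterexamples in [-10, 10]: {-10, -9, -8, -7, -6, -5, -4, -3, -2}.

Counting them gives 9 values.

Answer: 9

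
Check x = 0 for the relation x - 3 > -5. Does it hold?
x = 0: LHS = 0 - 3 = -3; -3 > -5 — holds

The relation is satisfied at x = 0.

Answer: Yes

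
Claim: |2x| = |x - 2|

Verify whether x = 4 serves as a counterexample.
Substitute x = 4 into the relation:
x = 4: LHS = |2·4| = |8| = 8, RHS = |4 - 2| = |2| = 2; 8 = 2 — FAILS

Since the claim fails at x = 4, this value is a counterexample.

Answer: Yes, x = 4 is a counterexample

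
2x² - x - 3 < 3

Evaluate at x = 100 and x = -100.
x = 100: LHS = 2·100² - 100 - 3 = 19897; 19897 < 3 — FAILS
x = -100: LHS = 2·(-100)² - (-100) - 3 = 20097; 20097 < 3 — FAILS

Answer: No, fails for both x = 100 and x = -100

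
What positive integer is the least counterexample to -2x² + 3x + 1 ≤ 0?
Testing positive integers:
x = 1: LHS = -2·1² + 3·1 + 1 = 2; 2 ≤ 0 — FAILS  ← smallest positive counterexample

Answer: x = 1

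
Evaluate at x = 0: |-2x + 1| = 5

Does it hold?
x = 0: LHS = |-2·0 + 1| = |1| = 1; 1 = 5 — FAILS

The relation fails at x = 0, so x = 0 is a counterexample.

Answer: No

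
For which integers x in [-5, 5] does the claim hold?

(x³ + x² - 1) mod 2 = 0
For a polynomial with integer coefficients, its value mod 2 depends only on x mod 2, so it suffices to check one representative of each residue class, x = 0, 1:
x = 0: LHS = (0³ + 0² - 1) mod 2 = (-1) mod 2 = 1; 1 = 0 — FAILS
x = 1: LHS = (1³ + 1² - 1) mod 2 = 1 mod 2 = 1; 1 = 0 — FAILS
The relation fails in every residue class, so the claimed relation (=) fails for every integer in [-5, 5].

Answer: None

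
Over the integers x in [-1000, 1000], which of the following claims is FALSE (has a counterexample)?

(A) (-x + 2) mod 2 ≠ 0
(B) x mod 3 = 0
(A) x = 0: LHS = (-0 + 2) mod 2 = 2 mod 2 = 0; 0 ≠ 0 — FAILS
(B) x = 1: LHS = 1 mod 3 = 1; 1 = 0 — FAILS

Answer: Both A and B are false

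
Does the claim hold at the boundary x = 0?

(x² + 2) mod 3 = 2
x = 0: LHS = (0² + 2) mod 3 = 2 mod 3 = 2; 2 = 2 — holds

The relation is satisfied at x = 0.

Answer: Yes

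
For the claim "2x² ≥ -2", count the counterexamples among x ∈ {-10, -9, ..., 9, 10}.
Over all integers in [-10, 10], LHS − RHS is smallest at x = 0, where it equals 2:
x = 0: LHS = 2·0² = 0; 0 ≥ -2 — holds
At the ends of the range:
x = -10: LHS = 2·(-10)² = 200; 200 ≥ -2 — holds
x = 10: LHS = 2·10² = 200; 200 ≥ -2 — holds
Hence LHS − RHS is never negative, i.e. LHS ≥ RHS throughout, so the relation holds for every integer in [-10, 10].

No counterexample appears in that range.

Answer: 0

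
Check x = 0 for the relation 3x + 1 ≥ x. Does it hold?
x = 0: LHS = 3·0 + 1 = 1; 1 ≥ 0 — holds

The relation is satisfied at x = 0.

Answer: Yes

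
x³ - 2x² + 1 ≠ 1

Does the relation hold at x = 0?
x = 0: LHS = 0³ - 2·0² + 1 = 1; 1 ≠ 1 — FAILS

The relation fails at x = 0, so x = 0 is a counterexample.

Answer: No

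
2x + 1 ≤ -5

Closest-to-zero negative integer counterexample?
Testing negative integers from -1 downward:
x = -1: LHS = 2·(-1) + 1 = -1; -1 ≤ -5 — FAILS  ← closest negative counterexample to 0

Answer: x = -1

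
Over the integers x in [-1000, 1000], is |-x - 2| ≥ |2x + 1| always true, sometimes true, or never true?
Holds at x = 0: LHS = |-0 - 2| = |-2| = 2, RHS = |2·0 + 1| = |1| = 1; 2 ≥ 1 — holds
Fails at x = 2: LHS = |-2 - 2| = |-4| = 4, RHS = |2·2 + 1| = |5| = 5; 4 ≥ 5 — FAILS
It is satisfied by some integers in the range but not all.

Answer: Sometimes true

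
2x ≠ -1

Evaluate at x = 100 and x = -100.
x = 100: LHS = 2·100 = 200; 200 ≠ -1 — holds
x = -100: LHS = 2·(-100) = -200; -200 ≠ -1 — holds

Answer: Yes, holds for both x = 100 and x = -100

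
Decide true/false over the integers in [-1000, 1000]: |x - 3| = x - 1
The claim fails at x = 0:
x = 0: LHS = |0 - 3| = |-3| = 3, RHS = 0 - 1 = -1; 3 = -1 — FAILS

Because a single integer refutes it, the statement is false.

Answer: False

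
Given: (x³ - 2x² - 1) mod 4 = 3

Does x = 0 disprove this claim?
Substitute x = 0 into the relation:
x = 0: LHS = (0³ - 2·0² - 1) mod 4 = (-1) mod 4 = 3; 3 = 3 — holds

The claim holds here, so x = 0 is not a counterexample. (A counterexample exists elsewhere, e.g. x = 1.)

Answer: No, x = 0 is not a counterexample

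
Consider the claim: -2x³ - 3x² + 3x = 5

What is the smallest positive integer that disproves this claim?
Testing positive integers:
x = 1: LHS = -2·1³ - 3·1² + 3·1 = -2; -2 = 5 — FAILS  ← smallest positive counterexample

Answer: x = 1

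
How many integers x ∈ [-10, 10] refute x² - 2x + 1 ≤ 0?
Counterexamples in [-10, 10]: {-10, -9, -8, -7, -6, -5, -4, -3, -2, -1, 0, 2, 3, 4, 5, 6, 7, 8, 9, 10}.

Counting them gives 20 values.

Answer: 20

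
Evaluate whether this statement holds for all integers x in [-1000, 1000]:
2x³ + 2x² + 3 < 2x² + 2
The claim fails at x = 0:
x = 0: LHS = 2·0³ + 2·0² + 3 = 3, RHS = 2·0² + 2 = 2; 3 < 2 — FAILS

Because a single integer refutes it, the statement is false.

Answer: False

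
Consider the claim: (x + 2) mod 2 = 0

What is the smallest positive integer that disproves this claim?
Testing positive integers:
x = 1: LHS = (1 + 2) mod 2 = 3 mod 2 = 1; 1 = 0 — FAILS  ← smallest positive counterexample

Answer: x = 1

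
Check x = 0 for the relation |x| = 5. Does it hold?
x = 0: LHS = |0| = 0; 0 = 5 — FAILS

The relation fails at x = 0, so x = 0 is a counterexample.

Answer: No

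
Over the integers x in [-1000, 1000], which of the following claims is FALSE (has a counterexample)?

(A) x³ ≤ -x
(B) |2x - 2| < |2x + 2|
(A) x = 1: LHS = 1³ = 1; 1 ≤ -1 — FAILS
(B) x = 0: LHS = |2·0 - 2| = |-2| = 2, RHS = |2·0 + 2| = |2| = 2; 2 < 2 — FAILS

Answer: Both A and B are false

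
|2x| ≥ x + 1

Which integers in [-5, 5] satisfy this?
Holds for: {-5, -4, -3, -2, -1, 1, 2, 3, 4, 5}
Fails for: {0}

Answer: {-5, -4, -3, -2, -1, 1, 2, 3, 4, 5}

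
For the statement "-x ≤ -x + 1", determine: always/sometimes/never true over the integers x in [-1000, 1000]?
Over all integers in [-1000, 1000], LHS − RHS is largest at x = 0, where it equals -1:
x = 0: LHS = -0 = 0, RHS = -0 + 1 = 1; 0 ≤ 1 — holds
At the ends of the range:
x = -1000: LHS = -(-1000) = 1000, RHS = -(-1000) + 1 = 1001; 1000 ≤ 1001 — holds
x = 1000: RHS = -1000 + 1 = -999; -1000 ≤ -999 — holds
Hence LHS − RHS is never positive, i.e. LHS ≤ RHS throughout, so the relation holds for every integer in [-1000, 1000].

No counterexample exists.

Answer: Always true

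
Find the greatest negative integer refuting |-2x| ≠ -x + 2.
Testing negative integers from -1 downward:
x = -1: LHS = |-2·(-1)| = |2| = 2, RHS = -(-1) + 2 = 3; 2 ≠ 3 — holds
x = -2: LHS = |-2·(-2)| = |4| = 4, RHS = -(-2) + 2 = 4; 4 ≠ 4 — FAILS  ← closest negative counterexample to 0

Answer: x = -2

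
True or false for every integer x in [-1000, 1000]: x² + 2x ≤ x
The claim fails at x = 1:
x = 1: LHS = 1² + 2·1 = 3; 3 ≤ 1 — FAILS

Because a single integer refutes it, the statement is false.

Answer: False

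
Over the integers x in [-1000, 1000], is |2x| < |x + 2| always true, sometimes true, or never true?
Holds at x = 0: LHS = |2·0| = |0| = 0, RHS = |0 + 2| = |2| = 2; 0 < 2 — holds
Fails at x = -1: LHS = |2·(-1)| = |-2| = 2, RHS = |(-1) + 2| = |1| = 1; 2 < 1 — FAILS
It is satisfied by some integers in the range but not all.

Answer: Sometimes true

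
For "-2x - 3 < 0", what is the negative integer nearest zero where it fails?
Testing negative integers from -1 downward:
x = -1: LHS = -2·(-1) - 3 = -1; -1 < 0 — holds
x = -2: LHS = -2·(-2) - 3 = 1; 1 < 0 — FAILS  ← closest negative counterexample to 0

Answer: x = -2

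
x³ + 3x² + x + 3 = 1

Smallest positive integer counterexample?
Testing positive integers:
x = 1: LHS = 1³ + 3·1² + 1 + 3 = 8; 8 = 1 — FAILS  ← smallest positive counterexample

Answer: x = 1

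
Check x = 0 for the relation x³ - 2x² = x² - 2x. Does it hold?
x = 0: LHS = 0³ - 2·0² = 0, RHS = 0² - 2·0 = 0; 0 = 0 — holds

The relation is satisfied at x = 0.

Answer: Yes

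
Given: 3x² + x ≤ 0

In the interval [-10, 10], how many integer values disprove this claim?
Counterexamples in [-10, 10]: {-10, -9, -8, -7, -6, -5, -4, -3, -2, -1, 1, 2, 3, 4, 5, 6, 7, 8, 9, 10}.

Counting them gives 20 values.

Answer: 20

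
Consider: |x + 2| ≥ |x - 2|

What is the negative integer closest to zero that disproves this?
Testing negative integers from -1 downward:
x = -1: LHS = |(-1) + 2| = |1| = 1, RHS = |(-1) - 2| = |-3| = 3; 1 ≥ 3 — FAILS  ← closest negative counterexample to 0

Answer: x = -1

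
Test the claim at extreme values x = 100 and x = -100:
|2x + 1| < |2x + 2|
x = 100: LHS = |2·100 + 1| = |201| = 201, RHS = |2·100 + 2| = |202| = 202; 201 < 202 — holds
x = -100: LHS = |2·(-100) + 1| = |-199| = 199, RHS = |2·(-100) + 2| = |-198| = 198; 199 < 198 — FAILS

Answer: Partially: holds for x = 100, fails for x = -100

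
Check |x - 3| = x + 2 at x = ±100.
x = 100: LHS = |100 - 3| = |97| = 97, RHS = 100 + 2 = 102; 97 = 102 — FAILS
x = -100: LHS = |(-100) - 3| = |-103| = 103, RHS = (-100) + 2 = -98; 103 = -98 — FAILS

Answer: No, fails for both x = 100 and x = -100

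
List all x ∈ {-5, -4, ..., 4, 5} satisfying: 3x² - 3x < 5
Holds for: {0, 1}
Fails for: {-5, -4, -3, -2, -1, 2, 3, 4, 5}

Answer: {0, 1}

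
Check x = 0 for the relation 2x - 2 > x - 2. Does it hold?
x = 0: LHS = 2·0 - 2 = -2, RHS = 0 - 2 = -2; -2 > -2 — FAILS

The relation fails at x = 0, so x = 0 is a counterexample.

Answer: No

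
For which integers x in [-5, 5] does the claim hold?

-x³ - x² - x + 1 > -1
Holds for: {-5, -4, -3, -2, -1, 0}
Fails for: {1, 2, 3, 4, 5}

Answer: {-5, -4, -3, -2, -1, 0}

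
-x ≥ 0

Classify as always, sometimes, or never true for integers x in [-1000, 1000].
Holds at x = 0: LHS = -0 = 0; 0 ≥ 0 — holds
Fails at x = 1: -1 ≥ 0 — FAILS
It is satisfied by some integers in the range but not all.

Answer: Sometimes true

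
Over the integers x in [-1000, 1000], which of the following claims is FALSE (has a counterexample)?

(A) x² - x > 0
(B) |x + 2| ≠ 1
(A) x = 0: LHS = 0² - 0 = 0; 0 > 0 — FAILS
(B) x = -1: LHS = |(-1) + 2| = |1| = 1; 1 ≠ 1 — FAILS

Answer: Both A and B are false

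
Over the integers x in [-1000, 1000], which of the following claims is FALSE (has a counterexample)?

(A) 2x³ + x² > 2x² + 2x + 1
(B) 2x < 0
(A) x = 0: LHS = 2·0³ + 0² = 0, RHS = 2·0² + 2·0 + 1 = 1; 0 > 1 — FAILS
(B) x = 0: LHS = 2·0 = 0; 0 < 0 — FAILS

Answer: Both A and B are false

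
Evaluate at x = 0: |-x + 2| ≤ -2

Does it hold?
x = 0: LHS = |-0 + 2| = |2| = 2; 2 ≤ -2 — FAILS

The relation fails at x = 0, so x = 0 is a counterexample.

Answer: No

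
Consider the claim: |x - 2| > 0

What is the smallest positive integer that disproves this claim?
Testing positive integers:
x = 1: LHS = |1 - 2| = |-1| = 1; 1 > 0 — holds
x = 2: LHS = |2 - 2| = |0| = 0; 0 > 0 — FAILS  ← smallest positive counterexample

Answer: x = 2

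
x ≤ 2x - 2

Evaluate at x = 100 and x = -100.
x = 100: RHS = 2·100 - 2 = 198; 100 ≤ 198 — holds
x = -100: RHS = 2·(-100) - 2 = -202; -100 ≤ -202 — FAILS

Answer: Partially: holds for x = 100, fails for x = -100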